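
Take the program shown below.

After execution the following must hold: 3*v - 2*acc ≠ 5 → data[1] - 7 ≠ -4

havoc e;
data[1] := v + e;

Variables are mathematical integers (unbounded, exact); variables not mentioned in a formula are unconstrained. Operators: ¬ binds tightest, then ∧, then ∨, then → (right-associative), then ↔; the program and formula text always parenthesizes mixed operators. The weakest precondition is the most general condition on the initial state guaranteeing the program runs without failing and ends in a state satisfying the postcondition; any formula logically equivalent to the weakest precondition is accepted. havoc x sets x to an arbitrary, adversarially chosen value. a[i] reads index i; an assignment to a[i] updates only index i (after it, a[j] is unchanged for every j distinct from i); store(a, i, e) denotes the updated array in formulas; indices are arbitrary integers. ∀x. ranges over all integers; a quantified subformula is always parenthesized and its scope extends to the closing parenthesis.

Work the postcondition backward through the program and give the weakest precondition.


Working backward. After the program, the postcondition 3*v - 2*acc ≠ 5 → data[1] - 7 ≠ -4 must hold; in canonical form it is 3*v ≠ 2*acc + 5 → data[1] ≠ 3.
Before data[1] := v + e: 3*v ≠ 2*acc + 5 → e + v ≠ 3
Before havoc e: ∀e_1. (3*v ≠ 2*acc + 5 → e_1 + v ≠ 3)
Answer: WP = ∀e_1. (3*v ≠ 2*acc + 5 → e_1 + v ≠ 3)


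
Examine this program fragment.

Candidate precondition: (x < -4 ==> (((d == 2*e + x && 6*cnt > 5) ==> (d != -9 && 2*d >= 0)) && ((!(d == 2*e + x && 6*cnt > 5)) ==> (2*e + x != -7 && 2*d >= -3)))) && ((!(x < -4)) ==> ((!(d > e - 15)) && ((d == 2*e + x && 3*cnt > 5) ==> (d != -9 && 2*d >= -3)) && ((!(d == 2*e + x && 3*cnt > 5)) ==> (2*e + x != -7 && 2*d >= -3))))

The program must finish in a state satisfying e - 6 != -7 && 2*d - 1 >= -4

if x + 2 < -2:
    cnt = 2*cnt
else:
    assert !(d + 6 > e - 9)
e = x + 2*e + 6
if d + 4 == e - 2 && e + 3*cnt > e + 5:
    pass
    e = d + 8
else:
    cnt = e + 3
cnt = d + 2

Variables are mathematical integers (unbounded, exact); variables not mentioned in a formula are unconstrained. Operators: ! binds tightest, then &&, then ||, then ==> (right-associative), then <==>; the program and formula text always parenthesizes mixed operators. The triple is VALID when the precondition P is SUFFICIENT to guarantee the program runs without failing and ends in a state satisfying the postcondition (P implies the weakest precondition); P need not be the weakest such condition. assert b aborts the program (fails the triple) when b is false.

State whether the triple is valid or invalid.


Working backward. After the program, the postcondition e - 6 != -7 && 2*d - 1 >= -4 must hold; in canonical form it is e != -1 && 2*d >= -3.
Before cnt := d + 2: e != -1 && 2*d >= -3
Then branch requires d != -9 && 2*d >= -3; else branch requires e != -1 && 2*d >= -3.
Before the if: ((d == e - 6 && 3*cnt > 5) ==> (d != -9 && 2*d >= -3)) && ((!(d == e - 6 && 3*cnt > 5)) ==> (e != -1 && 2*d >= -3))
Before e := x + 2*e + 6: ((d == 2*e + x && 3*cnt > 5) ==> (d != -9 && 2*d >= -3)) && ((!(d == 2*e + x && 3*cnt > 5)) ==> (2*e + x != -7 && 2*d >= -3))
Then branch requires ((d == 2*e + x && 6*cnt > 5) ==> (d != -9 && 2*d >= -3)) && ((!(d == 2*e + x && 6*cnt > 5)) ==> (2*e + x != -7 && 2*d >= -3)); else branch requires (!(d > e - 15)) && ((d == 2*e + x && 3*cnt > 5) ==> (d != -9 && 2*d >= -3)) && ((!(d == 2*e + x && 3*cnt > 5)) ==> (2*e + x != -7 && 2*d >= -3)).
Before the if: (x < -4 ==> (((d == 2*e + x && 6*cnt > 5) ==> (d != -9 && 2*d >= -3)) && ((!(d == 2*e + x && 6*cnt > 5)) ==> (2*e + x != -7 && 2*d >= -3)))) && ((!(x < -4)) ==> ((!(d > e - 15)) && ((d == 2*e + x && 3*cnt > 5) ==> (d != -9 && 2*d >= -3)) && ((!(d == 2*e + x && 3*cnt > 5)) ==> (2*e + x != -7 && 2*d >= -3))))
The weakest precondition is (x < -4 ==> (((d == 2*e + x && 6*cnt > 5) ==> (d != -9 && 2*d >= -3)) && ((!(d == 2*e + x && 6*cnt > 5)) ==> (2*e + x != -7 && 2*d >= -3)))) && ((!(x < -4)) ==> ((!(d > e - 15)) && ((d == 2*e + x && 3*cnt > 5) ==> (d != -9 && 2*d >= -3)) && ((!(d == 2*e + x && 3*cnt > 5)) ==> (2*e + x != -7 && 2*d >= -3)))).
Check whether (x < -4 ==> (((d == 2*e + x && 6*cnt > 5) ==> (d != -9 && 2*d >= 0)) && ((!(d == 2*e + x && 6*cnt > 5)) ==> (2*e + x != -7 && 2*d >= -3)))) && ((!(x < -4)) ==> ((!(d > e - 15)) && ((d == 2*e + x && 3*cnt > 5) ==> (d != -9 && 2*d >= -3)) && ((!(d == 2*e + x && 3*cnt > 5)) ==> (2*e + x != -7 && 2*d >= -3)))) implies it.
Every state satisfying the precondition satisfies the weakest precondition: the implication holds.
Answer: valid


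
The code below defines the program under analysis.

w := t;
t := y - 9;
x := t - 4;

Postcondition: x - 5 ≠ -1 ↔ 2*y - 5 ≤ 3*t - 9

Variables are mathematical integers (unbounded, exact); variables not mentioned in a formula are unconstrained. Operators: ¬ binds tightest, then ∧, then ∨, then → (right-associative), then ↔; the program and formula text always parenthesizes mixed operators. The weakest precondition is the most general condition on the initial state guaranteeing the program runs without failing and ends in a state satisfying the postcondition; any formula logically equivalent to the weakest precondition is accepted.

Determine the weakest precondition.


Working backward. After the program, the postcondition x - 5 ≠ -1 ↔ 2*y - 5 ≤ 3*t - 9 must hold; in canonical form it is x ≠ 4 ↔ 2*y ≤ 3*t - 4.
Before x := t - 4: t ≠ 8 ↔ 2*y ≤ 3*t - 4
Before t := y - 9: y ≠ 17 ↔ y ≥ 31
Before w := t: y ≠ 17 ↔ y ≥ 31
Answer: WP = y ≠ 17 ↔ y ≥ 31


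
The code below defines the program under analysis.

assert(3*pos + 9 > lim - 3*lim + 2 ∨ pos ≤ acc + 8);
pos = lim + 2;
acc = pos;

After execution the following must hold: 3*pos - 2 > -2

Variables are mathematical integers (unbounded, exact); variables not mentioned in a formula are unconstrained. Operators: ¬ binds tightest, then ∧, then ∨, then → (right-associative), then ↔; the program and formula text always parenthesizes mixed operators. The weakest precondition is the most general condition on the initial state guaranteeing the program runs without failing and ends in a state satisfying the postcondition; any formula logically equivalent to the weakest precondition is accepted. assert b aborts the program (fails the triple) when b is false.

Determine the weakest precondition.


Working backward. After the program, the postcondition 3*pos - 2 > -2 must hold; in canonical form it is 3*pos > 0.
Before acc := pos: 3*pos > 0
Before pos := lim + 2: 3*lim > -6
Before assert 3*pos + 9 > lim - 3*lim + 2 ∨ pos ≤ acc + 8: (2*lim + 3*pos > -7 ∨ pos ≤ acc + 8) ∧ 3*lim > -6
Answer: WP = (2*lim + 3*pos > -7 ∨ pos ≤ acc + 8) ∧ 3*lim > -6


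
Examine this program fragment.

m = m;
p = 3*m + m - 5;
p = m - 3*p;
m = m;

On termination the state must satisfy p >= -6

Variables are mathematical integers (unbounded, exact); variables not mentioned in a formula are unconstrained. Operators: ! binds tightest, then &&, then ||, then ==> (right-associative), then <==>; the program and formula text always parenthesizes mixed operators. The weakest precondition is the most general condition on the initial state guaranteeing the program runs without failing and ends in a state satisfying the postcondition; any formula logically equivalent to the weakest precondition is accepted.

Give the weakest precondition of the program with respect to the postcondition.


Working backward. After the program, p >= -6 must hold.
Before m := m: p >= -6
Before p := m - 3*p: m >= 3*p - 6
Before p := 3*m + m - 5: 11*m <= 21
Before m := m: 11*m <= 21
Answer: WP = 11*m <= 21


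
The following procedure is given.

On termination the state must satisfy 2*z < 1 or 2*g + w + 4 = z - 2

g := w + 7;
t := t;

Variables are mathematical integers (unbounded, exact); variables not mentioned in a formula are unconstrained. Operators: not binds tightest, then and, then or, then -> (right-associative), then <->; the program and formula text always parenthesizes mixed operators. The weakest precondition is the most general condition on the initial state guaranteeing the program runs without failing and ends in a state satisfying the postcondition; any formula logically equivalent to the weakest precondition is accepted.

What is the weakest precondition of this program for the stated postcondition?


Working backward. After the program, the postcondition 2*z < 1 or 2*g + w + 4 = z - 2 must hold; in canonical form it is 2*z < 1 or 2*g + w = z - 6.
Before t := t: 2*z < 1 or 2*g + w = z - 6
Before g := w + 7: 2*z < 1 or 3*w = z - 20
Answer: WP = 2*z < 1 or 3*w = z - 20


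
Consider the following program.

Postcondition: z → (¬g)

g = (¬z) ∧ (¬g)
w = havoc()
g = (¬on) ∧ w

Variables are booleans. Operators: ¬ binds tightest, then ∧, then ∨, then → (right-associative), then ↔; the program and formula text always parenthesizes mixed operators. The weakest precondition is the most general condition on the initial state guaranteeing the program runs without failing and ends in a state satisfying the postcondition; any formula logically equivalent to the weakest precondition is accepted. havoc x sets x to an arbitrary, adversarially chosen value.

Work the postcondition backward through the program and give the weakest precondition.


Working backward. After the program, z → (¬g) must hold.
Before g := (¬on) ∧ w: z → (¬((¬on) ∧ w))
Before havoc w: z → on
Before g := (¬z) ∧ (¬g): z → on
Answer: WP = z → on


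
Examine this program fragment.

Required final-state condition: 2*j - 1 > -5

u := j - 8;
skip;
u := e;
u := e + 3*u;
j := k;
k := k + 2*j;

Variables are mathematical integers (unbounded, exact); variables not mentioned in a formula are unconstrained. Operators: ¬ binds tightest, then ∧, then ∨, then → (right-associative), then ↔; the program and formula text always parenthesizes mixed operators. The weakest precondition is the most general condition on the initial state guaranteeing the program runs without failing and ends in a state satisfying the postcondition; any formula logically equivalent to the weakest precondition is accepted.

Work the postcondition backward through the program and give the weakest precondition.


Working backward. After the program, the postcondition 2*j - 1 > -5 must hold; in canonical form it is 2*j > -4.
Before k := k + 2*j: 2*j > -4
Before j := k: 2*k > -4
Before u := e + 3*u: 2*k > -4
Before u := e: 2*k > -4
Before skip: 2*k > -4
Before u := j - 8: 2*k > -4
Answer: WP = 2*k > -4


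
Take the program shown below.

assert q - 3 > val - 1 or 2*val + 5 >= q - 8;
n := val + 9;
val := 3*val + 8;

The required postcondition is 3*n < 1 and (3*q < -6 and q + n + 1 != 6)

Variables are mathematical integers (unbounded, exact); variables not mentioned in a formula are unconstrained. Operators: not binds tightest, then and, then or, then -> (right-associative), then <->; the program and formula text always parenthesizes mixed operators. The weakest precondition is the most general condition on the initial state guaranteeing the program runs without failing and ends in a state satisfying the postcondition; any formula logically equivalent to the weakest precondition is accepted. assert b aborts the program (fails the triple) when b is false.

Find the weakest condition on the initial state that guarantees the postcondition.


Working backward. After the program, the postcondition 3*n < 1 and (3*q < -6 and q + n + 1 != 6) must hold; in canonical form it is 3*n < 1 and 3*q < -6 and n + q != 5.
Before val := 3*val + 8: 3*n < 1 and 3*q < -6 and n + q != 5
Before n := val + 9: 3*val < -26 and 3*q < -6 and q + val != -4
Before assert q - 3 > val - 1 or 2*val + 5 >= q - 8: (q > val + 2 or 2*val >= q - 13) and 3*val < -26 and 3*q < -6 and q + val != -4
Answer: WP = (q > val + 2 or 2*val >= q - 13) and 3*val < -26 and 3*q < -6 and q + val != -4


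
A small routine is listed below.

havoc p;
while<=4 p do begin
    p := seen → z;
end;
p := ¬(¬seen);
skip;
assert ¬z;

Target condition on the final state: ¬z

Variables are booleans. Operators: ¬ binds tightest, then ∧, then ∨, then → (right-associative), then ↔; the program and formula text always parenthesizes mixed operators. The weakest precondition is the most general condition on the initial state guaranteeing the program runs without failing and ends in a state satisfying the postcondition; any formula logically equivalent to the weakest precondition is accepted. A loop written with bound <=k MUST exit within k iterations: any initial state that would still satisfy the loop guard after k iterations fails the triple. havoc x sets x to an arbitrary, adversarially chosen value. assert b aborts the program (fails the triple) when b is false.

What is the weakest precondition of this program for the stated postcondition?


Working backward. After the program, ¬z must hold.
Before assert ¬z: ¬z
Before skip: ¬z
Before p := ¬(¬seen): ¬z
Before the loop (bound <=4), unroll the exhaustion recursion (WP_0 = exit-now case; WP_j = one more guarded iteration, up to j = 4):
  WP_0: (¬p) ∧ (¬z)
  WP_1: (p → ((¬(seen → z)) ∧ (¬z))) ∧ ((¬p) → (¬z))
  WP_2: (p → (((seen → z) → ((¬(seen → z)) ∧ (¬z))) ∧ ((¬(seen → z)) → (¬z)))) ∧ ((¬p) → (¬z))
  WP_3: (p → (((seen → z) → (((seen → z) → ((¬(seen → z)) ∧ (¬z))) ∧ ((¬(seen → z)) → (¬z)))) ∧ ((¬(seen → z)) → (¬z)))) ∧ ((¬p) → (¬z))
  WP_4: (p → (((seen → z) → (((seen → z) → (((seen → z) → ((¬(seen → z)) ∧ (¬z))) ∧ ((¬(seen → z)) → (¬z)))) ∧ ((¬(seen → z)) → (¬z)))) ∧ ((¬(seen → z)) → (¬z)))) ∧ ((¬p) → (¬z))
So before the loop: (p → (((seen → z) → (((seen → z) → (((seen → z) → ((¬(seen → z)) ∧ (¬z))) ∧ ((¬(seen → z)) → (¬z)))) ∧ ((¬(seen → z)) → (¬z)))) ∧ ((¬(seen → z)) → (¬z)))) ∧ ((¬p) → (¬z))
Before havoc p: ((seen → z) → (((seen → z) → (((seen → z) → ((¬(seen → z)) ∧ (¬z))) ∧ ((¬(seen → z)) → (¬z)))) ∧ ((¬(seen → z)) → (¬z)))) ∧ ((¬(seen → z)) → (¬z)) ∧ (¬z)
Answer: WP = ((seen → z) → (((seen → z) → (((seen → z) → ((¬(seen → z)) ∧ (¬z))) ∧ ((¬(seen → z)) → (¬z)))) ∧ ((¬(seen → z)) → (¬z)))) ∧ ((¬(seen → z)) → (¬z)) ∧ (¬z)


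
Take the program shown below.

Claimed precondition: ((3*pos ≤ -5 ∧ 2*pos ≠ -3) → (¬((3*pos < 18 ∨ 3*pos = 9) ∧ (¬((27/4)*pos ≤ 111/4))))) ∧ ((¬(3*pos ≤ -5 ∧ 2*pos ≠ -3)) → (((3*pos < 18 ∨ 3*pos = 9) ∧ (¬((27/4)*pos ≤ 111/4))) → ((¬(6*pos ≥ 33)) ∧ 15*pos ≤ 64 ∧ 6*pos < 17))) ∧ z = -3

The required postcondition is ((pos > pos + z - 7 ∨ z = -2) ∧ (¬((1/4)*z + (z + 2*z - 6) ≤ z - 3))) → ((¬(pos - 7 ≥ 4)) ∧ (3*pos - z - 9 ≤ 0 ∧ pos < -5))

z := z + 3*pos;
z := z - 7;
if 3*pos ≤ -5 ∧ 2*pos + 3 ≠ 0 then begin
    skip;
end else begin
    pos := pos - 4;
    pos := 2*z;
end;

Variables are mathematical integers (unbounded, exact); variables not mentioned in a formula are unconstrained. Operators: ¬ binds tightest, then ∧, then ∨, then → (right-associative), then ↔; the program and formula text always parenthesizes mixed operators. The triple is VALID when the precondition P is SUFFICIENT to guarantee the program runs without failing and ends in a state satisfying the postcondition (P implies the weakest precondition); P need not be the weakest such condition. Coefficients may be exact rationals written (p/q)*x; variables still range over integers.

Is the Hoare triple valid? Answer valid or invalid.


Working backward. After the program, the postcondition ((pos > pos + z - 7 ∨ z = -2) ∧ (¬((1/4)*z + (z + 2*z - 6) ≤ z - 3))) → ((¬(pos - 7 ≥ 4)) ∧ (3*pos - z - 9 ≤ 0 ∧ pos < -5)) must hold; in canonical form it is ((z < 7 ∨ z = -2) ∧ (¬((9/4)*z ≤ 3))) → ((¬(pos ≥ 11)) ∧ 3*pos ≤ z + 9 ∧ pos < -5).
Then branch requires ((z < 7 ∨ z = -2) ∧ (¬((9/4)*z ≤ 3))) → ((¬(pos ≥ 11)) ∧ 3*pos ≤ z + 9 ∧ pos < -5); else branch requires ((z < 7 ∨ z = -2) ∧ (¬((9/4)*z ≤ 3))) → ((¬(2*z ≥ 11)) ∧ 5*z ≤ 9 ∧ 2*z < -5).
Before the if: ((3*pos ≤ -5 ∧ 2*pos ≠ -3) → (((z < 7 ∨ z = -2) ∧ (¬((9/4)*z ≤ 3))) → ((¬(pos ≥ 11)) ∧ 3*pos ≤ z + 9 ∧ pos < -5))) ∧ ((¬(3*pos ≤ -5 ∧ 2*pos ≠ -3)) → (((z < 7 ∨ z = -2) ∧ (¬((9/4)*z ≤ 3))) → ((¬(2*z ≥ 11)) ∧ 5*z ≤ 9 ∧ 2*z < -5)))
Before z := z - 7: ((3*pos ≤ -5 ∧ 2*pos ≠ -3) → (((z < 14 ∨ z = 5) ∧ (¬((9/4)*z ≤ 75/4))) → ((¬(pos ≥ 11)) ∧ 3*pos ≤ z + 2 ∧ pos < -5))) ∧ ((¬(3*pos ≤ -5 ∧ 2*pos ≠ -3)) → (((z < 14 ∨ z = 5) ∧ (¬((9/4)*z ≤ 75/4))) → ((¬(2*z ≥ 25)) ∧ 5*z ≤ 44 ∧ 2*z < 9)))
Before z := z + 3*pos: ((3*pos ≤ -5 ∧ 2*pos ≠ -3) → (((3*pos + z < 14 ∨ 3*pos + z = 5) ∧ (¬((27/4)*pos + (9/4)*z ≤ 75/4))) → ((¬(pos ≥ 11)) ∧ z ≥ -2 ∧ pos < -5))) ∧ ((¬(3*pos ≤ -5 ∧ 2*pos ≠ -3)) → (((3*pos + z < 14 ∨ 3*pos + z = 5) ∧ (¬((27/4)*pos + (9/4)*z ≤ 75/4))) → ((¬(6*pos + 2*z ≥ 25)) ∧ 15*pos + 5*z ≤ 44 ∧ 6*pos + 2*z < 9)))
The weakest precondition is ((3*pos ≤ -5 ∧ 2*pos ≠ -3) → (((3*pos + z < 14 ∨ 3*pos + z = 5) ∧ (¬((27/4)*pos + (9/4)*z ≤ 75/4))) → ((¬(pos ≥ 11)) ∧ z ≥ -2 ∧ pos < -5))) ∧ ((¬(3*pos ≤ -5 ∧ 2*pos ≠ -3)) → (((3*pos + z < 14 ∨ 3*pos + z = 5) ∧ (¬((27/4)*pos + (9/4)*z ≤ 75/4))) → ((¬(6*pos + 2*z ≥ 25)) ∧ 15*pos + 5*z ≤ 44 ∧ 6*pos + 2*z < 9))).
Check whether ((3*pos ≤ -5 ∧ 2*pos ≠ -3) → (¬((3*pos < 18 ∨ 3*pos = 9) ∧ (¬((27/4)*pos ≤ 111/4))))) ∧ ((¬(3*pos ≤ -5 ∧ 2*pos ≠ -3)) → (((3*pos < 18 ∨ 3*pos = 9) ∧ (¬((27/4)*pos ≤ 111/4))) → ((¬(6*pos ≥ 33)) ∧ 15*pos ≤ 64 ∧ 6*pos < 17))) ∧ z = -3 implies it.
Countermodel: at the initial state pos = 4, z = -3, the precondition holds but the weakest precondition fails.
Answer: invalid


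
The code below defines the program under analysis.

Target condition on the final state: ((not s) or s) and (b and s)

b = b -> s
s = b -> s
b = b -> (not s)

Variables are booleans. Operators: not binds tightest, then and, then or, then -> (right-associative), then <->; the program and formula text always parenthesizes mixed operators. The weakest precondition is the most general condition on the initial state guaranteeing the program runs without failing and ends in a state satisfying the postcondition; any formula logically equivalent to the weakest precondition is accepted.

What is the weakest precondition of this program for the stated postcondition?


Working backward. After the program, the postcondition ((not s) or s) and (b and s) must hold; in canonical form it is b and s.
Before b := b -> (not s): (b -> (not s)) and s
Before s := b -> s: (b -> (not (b -> s))) and (b -> s)
Before b := b -> s: ((b -> s) -> (not ((b -> s) -> s))) and ((b -> s) -> s)
Answer: WP = ((b -> s) -> (not ((b -> s) -> s))) and ((b -> s) -> s)


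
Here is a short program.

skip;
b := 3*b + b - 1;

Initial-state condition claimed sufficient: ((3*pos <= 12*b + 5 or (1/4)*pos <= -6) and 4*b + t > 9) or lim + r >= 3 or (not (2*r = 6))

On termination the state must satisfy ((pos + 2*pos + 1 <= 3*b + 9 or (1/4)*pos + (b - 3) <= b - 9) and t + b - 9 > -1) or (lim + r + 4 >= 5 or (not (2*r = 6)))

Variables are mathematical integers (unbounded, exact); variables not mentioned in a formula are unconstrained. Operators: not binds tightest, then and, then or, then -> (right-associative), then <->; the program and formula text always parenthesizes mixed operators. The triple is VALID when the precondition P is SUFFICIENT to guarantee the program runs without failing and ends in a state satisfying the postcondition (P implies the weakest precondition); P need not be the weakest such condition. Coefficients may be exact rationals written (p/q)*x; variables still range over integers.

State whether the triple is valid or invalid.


Working backward. After the program, the postcondition ((pos + 2*pos + 1 <= 3*b + 9 or (1/4)*pos + (b - 3) <= b - 9) and t + b - 9 > -1) or (lim + r + 4 >= 5 or (not (2*r = 6))) must hold; in canonical form it is ((3*pos <= 3*b + 8 or (1/4)*pos <= -6) and b + t > 8) or lim + r >= 1 or (not (2*r = 6)).
Before b := 3*b + b - 1: ((3*pos <= 12*b + 5 or (1/4)*pos <= -6) and 4*b + t > 9) or lim + r >= 1 or (not (2*r = 6))
Before skip: ((3*pos <= 12*b + 5 or (1/4)*pos <= -6) and 4*b + t > 9) or lim + r >= 1 or (not (2*r = 6))
The weakest precondition is ((3*pos <= 12*b + 5 or (1/4)*pos <= -6) and 4*b + t > 9) or lim + r >= 1 or (not (2*r = 6)).
Check whether ((3*pos <= 12*b + 5 or (1/4)*pos <= -6) and 4*b + t > 9) or lim + r >= 3 or (not (2*r = 6)) implies it.
Every state satisfying the precondition satisfies the weakest precondition: the implication holds.
Answer: valid


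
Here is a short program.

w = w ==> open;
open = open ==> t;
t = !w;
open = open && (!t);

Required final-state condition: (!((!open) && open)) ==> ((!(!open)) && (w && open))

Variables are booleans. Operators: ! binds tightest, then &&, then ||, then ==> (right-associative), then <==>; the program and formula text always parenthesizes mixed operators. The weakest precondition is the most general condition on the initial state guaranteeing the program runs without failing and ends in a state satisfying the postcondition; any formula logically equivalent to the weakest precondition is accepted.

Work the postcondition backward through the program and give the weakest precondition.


Working backward. After the program, the postcondition (!((!open) && open)) ==> ((!(!open)) && (w && open)) must hold; in canonical form it is open && w.
Before open := open && (!t): open && (!t) && w
Before t := !w: open && w
Before open := open ==> t: (open ==> t) && w
Before w := w ==> open: (open ==> t) && (w ==> open)
Answer: WP = (open ==> t) && (w ==> open)


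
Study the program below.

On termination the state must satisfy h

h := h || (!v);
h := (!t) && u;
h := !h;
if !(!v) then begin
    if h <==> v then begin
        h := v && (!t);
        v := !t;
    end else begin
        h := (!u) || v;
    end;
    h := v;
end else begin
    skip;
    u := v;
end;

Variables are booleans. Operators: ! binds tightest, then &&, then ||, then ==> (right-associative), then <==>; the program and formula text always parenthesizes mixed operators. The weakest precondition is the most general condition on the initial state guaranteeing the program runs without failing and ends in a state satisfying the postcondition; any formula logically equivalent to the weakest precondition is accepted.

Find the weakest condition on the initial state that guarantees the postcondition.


Working backward. After the program, h must hold.
Then branch requires ((h <==> v) ==> (!t)) && ((!(h <==> v)) ==> v); else branch requires h.
Before the if: (v ==> (((h <==> v) ==> (!t)) && ((!(h <==> v)) ==> v))) && ((!v) ==> h)
Before h := !h: (v ==> ((((!h) <==> v) ==> (!t)) && ((!((!h) <==> v)) ==> v))) && ((!v) ==> (!h))
Before h := (!t) && u: (v ==> ((((!((!t) && u)) <==> v) ==> (!t)) && ((!((!((!t) && u)) <==> v)) ==> v))) && ((!v) ==> (!((!t) && u)))
Before h := h || (!v): (v ==> ((((!((!t) && u)) <==> v) ==> (!t)) && ((!((!((!t) && u)) <==> v)) ==> v))) && ((!v) ==> (!((!t) && u)))
Answer: WP = (v ==> ((((!((!t) && u)) <==> v) ==> (!t)) && ((!((!((!t) && u)) <==> v)) ==> v))) && ((!v) ==> (!((!t) && u)))


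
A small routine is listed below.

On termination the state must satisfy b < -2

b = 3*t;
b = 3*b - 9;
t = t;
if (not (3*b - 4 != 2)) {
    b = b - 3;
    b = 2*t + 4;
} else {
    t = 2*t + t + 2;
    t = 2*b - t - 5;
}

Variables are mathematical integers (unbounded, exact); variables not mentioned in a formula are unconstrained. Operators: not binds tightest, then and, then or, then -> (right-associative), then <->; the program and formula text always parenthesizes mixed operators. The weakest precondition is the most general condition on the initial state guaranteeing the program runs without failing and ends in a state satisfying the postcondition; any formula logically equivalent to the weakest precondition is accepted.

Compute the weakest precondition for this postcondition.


Working backward. After the program, b < -2 must hold.
Then branch requires 2*t < -6; else branch requires b < -2.
Before the if: ((not (3*b != 6)) -> 2*t < -6) and (3*b != 6 -> b < -2)
Before t := t: ((not (3*b != 6)) -> 2*t < -6) and (3*b != 6 -> b < -2)
Before b := 3*b - 9: ((not (9*b != 33)) -> 2*t < -6) and (9*b != 33 -> 3*b < 7)
Before b := 3*t: ((not (27*t != 33)) -> 2*t < -6) and (27*t != 33 -> 9*t < 7)
Answer: WP = ((not (27*t != 33)) -> 2*t < -6) and (27*t != 33 -> 9*t < 7)


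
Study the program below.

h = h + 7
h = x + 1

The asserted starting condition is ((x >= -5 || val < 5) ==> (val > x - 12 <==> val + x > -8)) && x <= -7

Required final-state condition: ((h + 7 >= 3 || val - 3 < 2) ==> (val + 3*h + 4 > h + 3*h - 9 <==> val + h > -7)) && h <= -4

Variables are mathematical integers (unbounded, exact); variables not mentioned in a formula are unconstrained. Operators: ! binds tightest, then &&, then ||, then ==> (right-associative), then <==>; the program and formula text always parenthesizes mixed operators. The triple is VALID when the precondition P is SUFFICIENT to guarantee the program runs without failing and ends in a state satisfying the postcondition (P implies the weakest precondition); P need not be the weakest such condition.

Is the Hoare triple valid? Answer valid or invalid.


Working backward. After the program, the postcondition ((h + 7 >= 3 || val - 3 < 2) ==> (val + 3*h + 4 > h + 3*h - 9 <==> val + h > -7)) && h <= -4 must hold; in canonical form it is ((h >= -4 || val < 5) ==> (val > h - 13 <==> h + val > -7)) && h <= -4.
Before h := x + 1: ((x >= -5 || val < 5) ==> (val > x - 12 <==> val + x > -8)) && x <= -5
Before h := h + 7: ((x >= -5 || val < 5) ==> (val > x - 12 <==> val + x > -8)) && x <= -5
The weakest precondition is ((x >= -5 || val < 5) ==> (val > x - 12 <==> val + x > -8)) && x <= -5.
Check whether ((x >= -5 || val < 5) ==> (val > x - 12 <==> val + x > -8)) && x <= -7 implies it.
Every state satisfying the precondition satisfies the weakest precondition: the implication holds.
Answer: valid


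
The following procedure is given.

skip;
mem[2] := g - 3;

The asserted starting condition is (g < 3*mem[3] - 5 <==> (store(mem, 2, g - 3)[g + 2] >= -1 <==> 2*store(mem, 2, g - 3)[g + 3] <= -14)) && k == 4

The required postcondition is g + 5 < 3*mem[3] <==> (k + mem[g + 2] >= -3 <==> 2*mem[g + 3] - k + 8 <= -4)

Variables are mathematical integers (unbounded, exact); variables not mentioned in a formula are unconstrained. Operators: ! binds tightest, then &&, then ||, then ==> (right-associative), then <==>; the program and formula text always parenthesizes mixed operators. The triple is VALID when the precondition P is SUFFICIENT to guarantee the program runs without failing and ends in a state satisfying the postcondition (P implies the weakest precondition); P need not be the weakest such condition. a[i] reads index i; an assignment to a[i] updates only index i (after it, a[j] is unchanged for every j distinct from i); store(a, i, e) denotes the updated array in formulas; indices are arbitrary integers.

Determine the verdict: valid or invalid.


Working backward. After the program, the postcondition g + 5 < 3*mem[3] <==> (k + mem[g + 2] >= -3 <==> 2*mem[g + 3] - k + 8 <= -4) must hold; in canonical form it is g < 3*mem[3] - 5 <==> (mem[g + 2] + k >= -3 <==> 2*mem[g + 3] <= k - 12).
Before mem[2] := g - 3: g < 3*mem[3] - 5 <==> (store(mem, 2, g - 3)[g + 2] + k >= -3 <==> 2*store(mem, 2, g - 3)[g + 3] <= k - 12)
Before skip: g < 3*mem[3] - 5 <==> (store(mem, 2, g - 3)[g + 2] + k >= -3 <==> 2*store(mem, 2, g - 3)[g + 3] <= k - 12)
The weakest precondition is g < 3*mem[3] - 5 <==> (store(mem, 2, g - 3)[g + 2] + k >= -3 <==> 2*store(mem, 2, g - 3)[g + 3] <= k - 12).
Check whether (g < 3*mem[3] - 5 <==> (store(mem, 2, g - 3)[g + 2] >= -1 <==> 2*store(mem, 2, g - 3)[g + 3] <= -14)) && k == 4 implies it.
Countermodel: at the initial state g = -2, k = 4, mem = {[0] = -2, [1] = 11794, [2] = 4, [3] = 30154, elsewhere 4}, the precondition holds but the weakest precondition fails.
Answer: invalid


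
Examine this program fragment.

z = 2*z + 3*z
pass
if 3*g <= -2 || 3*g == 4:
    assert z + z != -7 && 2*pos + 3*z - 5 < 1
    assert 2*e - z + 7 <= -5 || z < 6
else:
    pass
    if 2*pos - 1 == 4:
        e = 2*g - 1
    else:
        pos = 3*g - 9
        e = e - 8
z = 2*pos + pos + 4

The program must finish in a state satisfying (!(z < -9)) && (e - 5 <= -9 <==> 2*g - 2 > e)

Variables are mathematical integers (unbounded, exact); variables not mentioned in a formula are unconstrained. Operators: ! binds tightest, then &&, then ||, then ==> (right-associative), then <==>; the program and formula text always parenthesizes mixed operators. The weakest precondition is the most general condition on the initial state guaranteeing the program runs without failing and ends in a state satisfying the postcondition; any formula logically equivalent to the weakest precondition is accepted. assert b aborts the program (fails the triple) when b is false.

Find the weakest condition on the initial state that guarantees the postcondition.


Working backward. After the program, the postcondition (!(z < -9)) && (e - 5 <= -9 <==> 2*g - 2 > e) must hold; in canonical form it is (!(z < -9)) && (e <= -4 <==> 2*g > e + 2).
Before z := 2*pos + pos + 4: (!(3*pos < -13)) && (e <= -4 <==> 2*g > e + 2)
Then branch requires 2*z != -7 && 2*pos + 3*z < 6 && (2*e <= z - 12 || z < 6) && (!(3*pos < -13)) && (e <= -4 <==> 2*g > e + 2); else branch requires (2*pos == 5 ==> ((!(3*pos < -13)) && (!(2*g <= -3)))) && ((!(2*pos == 5)) ==> ((!(9*g < 14)) && (e <= 4 <==> 2*g > e - 6))).
Before the if: ((3*g <= -2 || 3*g == 4) ==> (2*z != -7 && 2*pos + 3*z < 6 && (2*e <= z - 12 || z < 6) && (!(3*pos < -13)) && (e <= -4 <==> 2*g > e + 2))) && ((!(3*g <= -2 || 3*g == 4)) ==> ((2*pos == 5 ==> ((!(3*pos < -13)) && (!(2*g <= -3)))) && ((!(2*pos == 5)) ==> ((!(9*g < 14)) && (e <= 4 <==> 2*g > e - 6)))))
Before skip: ((3*g <= -2 || 3*g == 4) ==> (2*z != -7 && 2*pos + 3*z < 6 && (2*e <= z - 12 || z < 6) && (!(3*pos < -13)) && (e <= -4 <==> 2*g > e + 2))) && ((!(3*g <= -2 || 3*g == 4)) ==> ((2*pos == 5 ==> ((!(3*pos < -13)) && (!(2*g <= -3)))) && ((!(2*pos == 5)) ==> ((!(9*g < 14)) && (e <= 4 <==> 2*g > e - 6)))))
Before z := 2*z + 3*z: ((3*g <= -2 || 3*g == 4) ==> (10*z != -7 && 2*pos + 15*z < 6 && (2*e <= 5*z - 12 || 5*z < 6) && (!(3*pos < -13)) && (e <= -4 <==> 2*g > e + 2))) && ((!(3*g <= -2 || 3*g == 4)) ==> ((2*pos == 5 ==> ((!(3*pos < -13)) && (!(2*g <= -3)))) && ((!(2*pos == 5)) ==> ((!(9*g < 14)) && (e <= 4 <==> 2*g > e - 6)))))
Answer: WP = ((3*g <= -2 || 3*g == 4) ==> (10*z != -7 && 2*pos + 15*z < 6 && (2*e <= 5*z - 12 || 5*z < 6) && (!(3*pos < -13)) && (e <= -4 <==> 2*g > e + 2))) && ((!(3*g <= -2 || 3*g == 4)) ==> ((2*pos == 5 ==> ((!(3*pos < -13)) && (!(2*g <= -3)))) && ((!(2*pos == 5)) ==> ((!(9*g < 14)) && (e <= 4 <==> 2*g > e - 6)))))


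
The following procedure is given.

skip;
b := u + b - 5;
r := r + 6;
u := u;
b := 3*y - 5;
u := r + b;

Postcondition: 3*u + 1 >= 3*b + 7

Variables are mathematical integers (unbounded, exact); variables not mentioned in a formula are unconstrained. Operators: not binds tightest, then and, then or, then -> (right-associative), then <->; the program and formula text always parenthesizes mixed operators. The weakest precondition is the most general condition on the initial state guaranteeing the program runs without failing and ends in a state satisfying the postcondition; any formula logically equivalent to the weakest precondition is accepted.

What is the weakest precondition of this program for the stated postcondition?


Working backward. After the program, the postcondition 3*u + 1 >= 3*b + 7 must hold; in canonical form it is 3*u >= 3*b + 6.
Before u := r + b: 3*r >= 6
Before b := 3*y - 5: 3*r >= 6
Before u := u: 3*r >= 6
Before r := r + 6: 3*r >= -12
Before b := u + b - 5: 3*r >= -12
Before skip: 3*r >= -12
Answer: WP = 3*r >= -12


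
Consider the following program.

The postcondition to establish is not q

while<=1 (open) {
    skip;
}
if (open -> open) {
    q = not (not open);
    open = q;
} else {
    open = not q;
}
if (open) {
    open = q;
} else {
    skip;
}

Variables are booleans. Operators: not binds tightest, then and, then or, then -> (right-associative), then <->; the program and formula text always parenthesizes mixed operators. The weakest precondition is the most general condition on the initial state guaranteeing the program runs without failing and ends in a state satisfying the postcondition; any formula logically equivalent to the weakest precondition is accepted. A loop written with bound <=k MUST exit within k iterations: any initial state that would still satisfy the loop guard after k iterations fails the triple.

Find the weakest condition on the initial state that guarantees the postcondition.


Working backward. After the program, not q must hold.
Then branch requires not q; else branch requires not q.
Before the if: (open -> (not q)) and ((not open) -> (not q))
Then branch requires open -> (not open); else branch requires q -> (not q).
Before the if: open -> (not open)
Before the loop (bound <=1), unroll the exhaustion recursion (WP_0 = exit-now case; WP_j = one more guarded iteration, up to j = 1):
  WP_0: (not open) and (open -> (not open))
  WP_1: (open -> ((not open) and (open -> (not open)))) and ((not open) -> (open -> (not open)))
So before the loop: (open -> ((not open) and (open -> (not open)))) and ((not open) -> (open -> (not open)))
Answer: WP = (open -> ((not open) and (open -> (not open)))) and ((not open) -> (open -> (not open)))


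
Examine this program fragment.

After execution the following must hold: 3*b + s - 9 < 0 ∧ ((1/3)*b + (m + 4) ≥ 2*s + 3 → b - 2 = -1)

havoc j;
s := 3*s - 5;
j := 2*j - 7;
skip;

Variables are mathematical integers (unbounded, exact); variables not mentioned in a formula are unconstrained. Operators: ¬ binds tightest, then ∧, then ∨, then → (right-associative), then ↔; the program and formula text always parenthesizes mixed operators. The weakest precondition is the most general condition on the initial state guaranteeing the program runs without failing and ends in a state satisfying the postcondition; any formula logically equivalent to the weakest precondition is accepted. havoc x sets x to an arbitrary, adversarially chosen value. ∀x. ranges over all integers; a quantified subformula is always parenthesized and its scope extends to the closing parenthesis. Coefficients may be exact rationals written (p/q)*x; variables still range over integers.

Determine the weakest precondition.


Working backward. After the program, the postcondition 3*b + s - 9 < 0 ∧ ((1/3)*b + (m + 4) ≥ 2*s + 3 → b - 2 = -1) must hold; in canonical form it is 3*b + s < 9 ∧ ((1/3)*b + m ≥ 2*s - 1 → b = 1).
Before skip: 3*b + s < 9 ∧ ((1/3)*b + m ≥ 2*s - 1 → b = 1)
Before j := 2*j - 7: 3*b + s < 9 ∧ ((1/3)*b + m ≥ 2*s - 1 → b = 1)
Before s := 3*s - 5: 3*b + 3*s < 14 ∧ ((1/3)*b + m ≥ 6*s - 11 → b = 1)
Before havoc j: 3*b + 3*s < 14 ∧ ((1/3)*b + m ≥ 6*s - 11 → b = 1)
Answer: WP = 3*b + 3*s < 14 ∧ ((1/3)*b + m ≥ 6*s - 11 → b = 1)


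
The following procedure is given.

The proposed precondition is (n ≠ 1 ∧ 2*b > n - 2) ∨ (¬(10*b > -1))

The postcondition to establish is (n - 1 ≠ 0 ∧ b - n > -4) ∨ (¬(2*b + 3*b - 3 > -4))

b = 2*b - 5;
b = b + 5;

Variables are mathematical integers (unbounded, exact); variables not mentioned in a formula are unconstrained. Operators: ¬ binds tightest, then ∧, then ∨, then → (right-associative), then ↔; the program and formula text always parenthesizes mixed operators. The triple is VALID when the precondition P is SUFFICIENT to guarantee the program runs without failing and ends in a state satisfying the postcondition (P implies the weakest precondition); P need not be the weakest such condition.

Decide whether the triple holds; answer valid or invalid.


Working backward. After the program, the postcondition (n - 1 ≠ 0 ∧ b - n > -4) ∨ (¬(2*b + 3*b - 3 > -4)) must hold; in canonical form it is (n ≠ 1 ∧ b > n - 4) ∨ (¬(5*b > -1)).
Before b := b + 5: (n ≠ 1 ∧ b > n - 9) ∨ (¬(5*b > -26))
Before b := 2*b - 5: (n ≠ 1 ∧ 2*b > n - 4) ∨ (¬(10*b > -1))
The weakest precondition is (n ≠ 1 ∧ 2*b > n - 4) ∨ (¬(10*b > -1)).
Check whether (n ≠ 1 ∧ 2*b > n - 2) ∨ (¬(10*b > -1)) implies it.
Every state satisfying the precondition satisfies the weakest precondition: the implication holds.
Answer: valid


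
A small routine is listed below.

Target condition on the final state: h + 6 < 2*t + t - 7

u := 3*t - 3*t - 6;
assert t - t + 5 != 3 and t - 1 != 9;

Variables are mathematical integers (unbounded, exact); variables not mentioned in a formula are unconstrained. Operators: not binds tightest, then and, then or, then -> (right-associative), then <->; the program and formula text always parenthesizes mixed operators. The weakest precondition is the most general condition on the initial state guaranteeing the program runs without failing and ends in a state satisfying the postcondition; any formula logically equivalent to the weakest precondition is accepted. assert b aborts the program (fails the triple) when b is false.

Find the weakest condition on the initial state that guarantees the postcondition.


Working backward. After the program, the postcondition h + 6 < 2*t + t - 7 must hold; in canonical form it is h < 3*t - 13.
Before assert t - t + 5 != 3 and t - 1 != 9: t != 10 and h < 3*t - 13
Before u := 3*t - 3*t - 6: t != 10 and h < 3*t - 13
Answer: WP = t != 10 and h < 3*t - 13


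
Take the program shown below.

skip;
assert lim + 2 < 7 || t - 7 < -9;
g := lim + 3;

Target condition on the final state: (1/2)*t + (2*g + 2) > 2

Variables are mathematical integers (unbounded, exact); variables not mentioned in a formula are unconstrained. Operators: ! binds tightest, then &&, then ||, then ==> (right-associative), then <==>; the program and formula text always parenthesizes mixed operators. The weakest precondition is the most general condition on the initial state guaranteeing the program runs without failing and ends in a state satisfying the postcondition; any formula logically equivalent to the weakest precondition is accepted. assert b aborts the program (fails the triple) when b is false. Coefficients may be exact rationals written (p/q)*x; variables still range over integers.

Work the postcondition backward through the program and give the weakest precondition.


Working backward. After the program, the postcondition (1/2)*t + (2*g + 2) > 2 must hold; in canonical form it is 2*g + (1/2)*t > 0.
Before g := lim + 3: 2*lim + (1/2)*t > -6
Before assert lim + 2 < 7 || t - 7 < -9: (lim < 5 || t < -2) && 2*lim + (1/2)*t > -6
Before skip: (lim < 5 || t < -2) && 2*lim + (1/2)*t > -6
Answer: WP = (lim < 5 || t < -2) && 2*lim + (1/2)*t > -6


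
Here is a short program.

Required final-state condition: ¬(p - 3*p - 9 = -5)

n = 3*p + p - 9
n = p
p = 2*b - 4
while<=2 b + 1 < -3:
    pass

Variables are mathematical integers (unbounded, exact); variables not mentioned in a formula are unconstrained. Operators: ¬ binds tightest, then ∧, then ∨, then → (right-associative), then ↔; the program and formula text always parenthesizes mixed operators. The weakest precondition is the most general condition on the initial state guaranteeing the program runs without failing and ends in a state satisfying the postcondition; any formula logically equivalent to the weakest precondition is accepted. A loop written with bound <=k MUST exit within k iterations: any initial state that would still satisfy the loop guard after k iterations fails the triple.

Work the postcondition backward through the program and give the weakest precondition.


Working backward. After the program, the postcondition ¬(p - 3*p - 9 = -5) must hold; in canonical form it is ¬(2*p = -4).
Before the loop (bound <=2), unroll the exhaustion recursion (WP_0 = exit-now case; WP_j = one more guarded iteration, up to j = 2):
  WP_0: (¬(b < -4)) ∧ (¬(2*p = -4))
  WP_1: (b < -4 → ((¬(b < -4)) ∧ (¬(2*p = -4)))) ∧ ((¬(b < -4)) → (¬(2*p = -4)))
  WP_2: (b < -4 → ((b < -4 → ((¬(b < -4)) ∧ (¬(2*p = -4)))) ∧ ((¬(b < -4)) → (¬(2*p = -4))))) ∧ ((¬(b < -4)) → (¬(2*p = -4)))
So before the loop: (b < -4 → ((b < -4 → ((¬(b < -4)) ∧ (¬(2*p = -4)))) ∧ ((¬(b < -4)) → (¬(2*p = -4))))) ∧ ((¬(b < -4)) → (¬(2*p = -4)))
Before p := 2*b - 4: (b < -4 → ((b < -4 → ((¬(b < -4)) ∧ (¬(4*b = 4)))) ∧ ((¬(b < -4)) → (¬(4*b = 4))))) ∧ ((¬(b < -4)) → (¬(4*b = 4)))
Before n := p: (b < -4 → ((b < -4 → ((¬(b < -4)) ∧ (¬(4*b = 4)))) ∧ ((¬(b < -4)) → (¬(4*b = 4))))) ∧ ((¬(b < -4)) → (¬(4*b = 4)))
Before n := 3*p + p - 9: (b < -4 → ((b < -4 → ((¬(b < -4)) ∧ (¬(4*b = 4)))) ∧ ((¬(b < -4)) → (¬(4*b = 4))))) ∧ ((¬(b < -4)) → (¬(4*b = 4)))
Answer: WP = (b < -4 → ((b < -4 → ((¬(b < -4)) ∧ (¬(4*b = 4)))) ∧ ((¬(b < -4)) → (¬(4*b = 4))))) ∧ ((¬(b < -4)) → (¬(4*b = 4)))
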